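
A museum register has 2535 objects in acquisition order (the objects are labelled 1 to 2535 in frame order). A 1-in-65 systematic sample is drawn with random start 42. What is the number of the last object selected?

k = 65
39th selection = r + (39−1)·k = 42 + 38×65 = 42 + 2470 = 2512

2512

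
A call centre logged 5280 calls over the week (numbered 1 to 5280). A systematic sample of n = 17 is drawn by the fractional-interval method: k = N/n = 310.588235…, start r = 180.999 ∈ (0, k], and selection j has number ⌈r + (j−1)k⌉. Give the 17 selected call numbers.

181, 492, 803, 1113, 1424, 1734, 2045, 2356, 2666, 2977, 3287, 3598, 3909, 4219, 4530, 4840, 5151

j=1: r + 0k = 180.999 → ⌈·⌉ = 181
j=2: r + 1k = 491.587235… → ⌈·⌉ = 492
j=3: r + 2k = 802.175470… → ⌈·⌉ = 803
j=4: r + 3k = 1112.763705… → ⌈·⌉ = 1113
j=5: r + 4k = 1423.351941… → ⌈·⌉ = 1424
j=6: r + 5k = 1733.940176… → ⌈·⌉ = 1734
j=7: r + 6k = 2044.528411… → ⌈·⌉ = 2045
j=8: r + 7k = 2355.116647… → ⌈·⌉ = 2356
j=9: r + 8k = 2665.704882… → ⌈·⌉ = 2666
j=10: r + 9k = 2976.293117… → ⌈·⌉ = 2977
j=11: r + 10k = 3286.881352… → ⌈·⌉ = 3287
j=12: r + 11k = 3597.469588… → ⌈·⌉ = 3598
j=13: r + 12k = 3908.057823… → ⌈·⌉ = 3909
j=14: r + 13k = 4218.646058… → ⌈·⌉ = 4219
j=15: r + 14k = 4529.234294… → ⌈·⌉ = 4530
j=16: r + 15k = 4839.822529… → ⌈·⌉ = 4840
j=17: r + 16k = 5150.410764… → ⌈·⌉ = 5151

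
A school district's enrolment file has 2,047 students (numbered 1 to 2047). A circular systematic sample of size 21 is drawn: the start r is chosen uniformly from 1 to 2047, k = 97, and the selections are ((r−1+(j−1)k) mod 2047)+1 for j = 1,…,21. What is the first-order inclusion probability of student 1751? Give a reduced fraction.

For each position j, as r ranges over 1…2047 the j-th selection hits every student exactly once, so student 1751 is selected for exactly 21 of the 2047 starts.
Inclusion probability = 21/2047.

21/2047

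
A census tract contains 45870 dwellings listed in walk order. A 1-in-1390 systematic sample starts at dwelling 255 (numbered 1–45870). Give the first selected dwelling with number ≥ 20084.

21105

k = 1390
Steps past start: ⌈(20084 − 255)/1390⌉ = ⌈19829/1390⌉ = 15
Selected dwelling: 255 + 15×1390 = 21105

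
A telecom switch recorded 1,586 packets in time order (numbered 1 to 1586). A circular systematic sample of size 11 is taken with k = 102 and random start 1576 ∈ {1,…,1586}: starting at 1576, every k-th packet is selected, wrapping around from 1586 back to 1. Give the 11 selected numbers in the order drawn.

1576, 92, 194, 296, 398, 500, 602, 704, 806, 908, 1010

Selection 1: 1576
Selection 2: 1576 + 102 = 1678 → 1678 − 1586 = 92
Selection 3: 92 + 102 = 194
Selection 4: 194 + 102 = 296
Selection 5: 296 + 102 = 398
Selection 6: 398 + 102 = 500
Selection 7: 500 + 102 = 602
Selection 8: 602 + 102 = 704
Selection 9: 704 + 102 = 806
Selection 10: 806 + 102 = 908
Selection 11: 908 + 102 = 1010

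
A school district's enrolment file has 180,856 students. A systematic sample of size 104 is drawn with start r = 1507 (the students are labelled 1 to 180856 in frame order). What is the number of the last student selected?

k = 180856/104 = 1739
104th selection = r + (104−1)·k = 1507 + 103×1739 = 1507 + 179117 = 180624

180624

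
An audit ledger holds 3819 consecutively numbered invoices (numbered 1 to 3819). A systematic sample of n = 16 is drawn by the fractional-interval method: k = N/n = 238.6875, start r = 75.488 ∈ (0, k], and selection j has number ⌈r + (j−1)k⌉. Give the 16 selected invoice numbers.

76, 315, 553, 792, 1031, 1269, 1508, 1747, 1985, 2224, 2463, 2702, 2940, 3179, 3418, 3656

j=1: r + 0k = 75.488 → ⌈·⌉ = 76
j=2: r + 1k = 314.1755 → ⌈·⌉ = 315
j=3: r + 2k = 552.863 → ⌈·⌉ = 553
j=4: r + 3k = 791.5505 → ⌈·⌉ = 792
j=5: r + 4k = 1030.238 → ⌈·⌉ = 1031
j=6: r + 5k = 1268.9255 → ⌈·⌉ = 1269
j=7: r + 6k = 1507.613 → ⌈·⌉ = 1508
j=8: r + 7k = 1746.3005 → ⌈·⌉ = 1747
j=9: r + 8k = 1984.988 → ⌈·⌉ = 1985
j=10: r + 9k = 2223.6755 → ⌈·⌉ = 2224
j=11: r + 10k = 2462.363 → ⌈·⌉ = 2463
j=12: r + 11k = 2701.0505 → ⌈·⌉ = 2702
j=13: r + 12k = 2939.738 → ⌈·⌉ = 2940
j=14: r + 13k = 3178.4255 → ⌈·⌉ = 3179
j=15: r + 14k = 3417.113 → ⌈·⌉ = 3418
j=16: r + 15k = 3655.8005 → ⌈·⌉ = 3656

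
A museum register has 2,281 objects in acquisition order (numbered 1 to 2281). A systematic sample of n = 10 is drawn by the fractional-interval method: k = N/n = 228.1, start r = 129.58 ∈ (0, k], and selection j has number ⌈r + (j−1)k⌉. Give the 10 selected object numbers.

j=1: r + 0k = 129.58 → ⌈·⌉ = 130
j=2: r + 1k = 357.68 → ⌈·⌉ = 358
j=3: r + 2k = 585.78 → ⌈·⌉ = 586
j=4: r + 3k = 813.88 → ⌈·⌉ = 814
j=5: r + 4k = 1041.98 → ⌈·⌉ = 1042
j=6: r + 5k = 1270.08 → ⌈·⌉ = 1271
j=7: r + 6k = 1498.18 → ⌈·⌉ = 1499
j=8: r + 7k = 1726.28 → ⌈·⌉ = 1727
j=9: r + 8k = 1954.38 → ⌈·⌉ = 1955
j=10: r + 9k = 2182.48 → ⌈·⌉ = 2183

130, 358, 586, 814, 1042, 1271, 1499, 1727, 1955, 2183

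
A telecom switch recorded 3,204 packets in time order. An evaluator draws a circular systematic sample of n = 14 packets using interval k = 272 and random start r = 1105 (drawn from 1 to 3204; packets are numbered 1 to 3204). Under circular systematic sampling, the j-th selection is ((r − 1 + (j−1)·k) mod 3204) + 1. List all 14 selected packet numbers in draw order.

Selection 1: 1105
Selection 2: 1105 + 272 = 1377
Selection 3: 1377 + 272 = 1649
Selection 4: 1649 + 272 = 1921
Selection 5: 1921 + 272 = 2193
Selection 6: 2193 + 272 = 2465
Selection 7: 2465 + 272 = 2737
Selection 8: 2737 + 272 = 3009
Selection 9: 3009 + 272 = 3281 → 3281 − 3204 = 77
Selection 10: 77 + 272 = 349
Selection 11: 349 + 272 = 621
Selection 12: 621 + 272 = 893
Selection 13: 893 + 272 = 1165
Selection 14: 1165 + 272 = 1437

1105, 1377, 1649, 1921, 2193, 2465, 2737, 3009, 77, 349, 621, 893, 1165, 1437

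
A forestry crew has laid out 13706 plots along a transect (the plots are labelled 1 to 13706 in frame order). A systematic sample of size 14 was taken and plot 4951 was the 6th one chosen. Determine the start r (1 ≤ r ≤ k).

56

k = 13706/14 = 979
r = 4951 − (6−1)×979 = 4951 − 4895 = 56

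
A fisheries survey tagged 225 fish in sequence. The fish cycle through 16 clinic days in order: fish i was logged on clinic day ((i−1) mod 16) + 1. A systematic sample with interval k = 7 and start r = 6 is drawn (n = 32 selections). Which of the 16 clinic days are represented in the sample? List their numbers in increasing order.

Consecutive selections differ by k = 7, so their clinic day numbers differ by 7 mod 16 = 7.
gcd(7, 16) = 1, so the sample visits 16/1 = 16 distinct residues mod 16.
Start 6 is clinic day 6; the clinic days hit are 1, 2, 3, 4, 5, 6, 7, 8, 9, 10, 11, 12, 13, 14, 15, 16.

1, 2, 3, 4, 5, 6, 7, 8, 9, 10, 11, 12, 13, 14, 15, 16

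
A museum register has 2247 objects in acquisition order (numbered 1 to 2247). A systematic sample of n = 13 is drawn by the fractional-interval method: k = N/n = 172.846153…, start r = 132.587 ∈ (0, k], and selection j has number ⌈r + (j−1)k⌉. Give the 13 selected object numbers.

133, 306, 479, 652, 824, 997, 1170, 1343, 1516, 1689, 1862, 2034, 2207

j=1: r + 0k = 132.587 → ⌈·⌉ = 133
j=2: r + 1k = 305.433153… → ⌈·⌉ = 306
j=3: r + 2k = 478.279307… → ⌈·⌉ = 479
j=4: r + 3k = 651.125461… → ⌈·⌉ = 652
j=5: r + 4k = 823.971615… → ⌈·⌉ = 824
j=6: r + 5k = 996.817769… → ⌈·⌉ = 997
j=7: r + 6k = 1169.663923… → ⌈·⌉ = 1170
j=8: r + 7k = 1342.510076… → ⌈·⌉ = 1343
j=9: r + 8k = 1515.356230… → ⌈·⌉ = 1516
j=10: r + 9k = 1688.202384… → ⌈·⌉ = 1689
j=11: r + 10k = 1861.048538… → ⌈·⌉ = 1862
j=12: r + 11k = 2033.894692… → ⌈·⌉ = 2034
j=13: r + 12k = 2206.740846… → ⌈·⌉ = 2207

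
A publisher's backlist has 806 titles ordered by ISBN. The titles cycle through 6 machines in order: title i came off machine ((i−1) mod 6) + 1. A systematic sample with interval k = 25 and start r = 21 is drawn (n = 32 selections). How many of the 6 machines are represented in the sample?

Consecutive selections differ by k = 25, so their machine numbers differ by 25 mod 6 = 1.
gcd(25, 6) = 1, so the sample visits 6/1 = 6 distinct residues mod 6.
Start 21 is machine 3; the machines hit are 1, 2, 3, 4, 5, 6.

6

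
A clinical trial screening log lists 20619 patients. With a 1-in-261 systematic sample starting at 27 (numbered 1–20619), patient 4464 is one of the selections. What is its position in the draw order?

18

k = 261
position = (4464 − 27)/261 + 1 = 4437/261 + 1 = 17 + 1 = 18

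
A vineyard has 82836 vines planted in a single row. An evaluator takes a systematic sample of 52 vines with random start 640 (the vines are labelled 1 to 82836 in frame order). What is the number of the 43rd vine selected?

67546

k = 82836/52 = 1593
43rd selection = r + (43−1)·k = 640 + 42×1593 = 640 + 66906 = 67546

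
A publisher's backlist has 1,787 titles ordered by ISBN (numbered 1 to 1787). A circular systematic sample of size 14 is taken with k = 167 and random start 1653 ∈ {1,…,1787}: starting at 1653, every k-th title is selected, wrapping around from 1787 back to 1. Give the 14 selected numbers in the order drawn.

1653, 33, 200, 367, 534, 701, 868, 1035, 1202, 1369, 1536, 1703, 83, 250

Selection 1: 1653
Selection 2: 1653 + 167 = 1820 → 1820 − 1787 = 33
Selection 3: 33 + 167 = 200
Selection 4: 200 + 167 = 367
Selection 5: 367 + 167 = 534
Selection 6: 534 + 167 = 701
Selection 7: 701 + 167 = 868
Selection 8: 868 + 167 = 1035
Selection 9: 1035 + 167 = 1202
Selection 10: 1202 + 167 = 1369
Selection 11: 1369 + 167 = 1536
Selection 12: 1536 + 167 = 1703
Selection 13: 1703 + 167 = 1870 → 1870 − 1787 = 83
Selection 14: 83 + 167 = 250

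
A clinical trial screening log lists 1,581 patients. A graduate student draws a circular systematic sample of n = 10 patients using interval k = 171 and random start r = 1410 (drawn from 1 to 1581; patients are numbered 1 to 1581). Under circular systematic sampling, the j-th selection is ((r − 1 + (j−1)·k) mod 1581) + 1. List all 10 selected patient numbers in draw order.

1410, 1581, 171, 342, 513, 684, 855, 1026, 1197, 1368

Selection 1: 1410
Selection 2: 1410 + 171 = 1581
Selection 3: 1581 + 171 = 1752 → 1752 − 1581 = 171
Selection 4: 171 + 171 = 342
Selection 5: 342 + 171 = 513
Selection 6: 513 + 171 = 684
Selection 7: 684 + 171 = 855
Selection 8: 855 + 171 = 1026
Selection 9: 1026 + 171 = 1197
Selection 10: 1197 + 171 = 1368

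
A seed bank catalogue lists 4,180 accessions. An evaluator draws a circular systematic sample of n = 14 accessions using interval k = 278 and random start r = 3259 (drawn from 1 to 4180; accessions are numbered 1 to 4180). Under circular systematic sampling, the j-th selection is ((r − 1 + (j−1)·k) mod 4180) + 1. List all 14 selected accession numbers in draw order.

Selection 1: 3259
Selection 2: 3259 + 278 = 3537
Selection 3: 3537 + 278 = 3815
Selection 4: 3815 + 278 = 4093
Selection 5: 4093 + 278 = 4371 → 4371 − 4180 = 191
Selection 6: 191 + 278 = 469
Selection 7: 469 + 278 = 747
Selection 8: 747 + 278 = 1025
Selection 9: 1025 + 278 = 1303
Selection 10: 1303 + 278 = 1581
Selection 11: 1581 + 278 = 1859
Selection 12: 1859 + 278 = 2137
Selection 13: 2137 + 278 = 2415
Selection 14: 2415 + 278 = 2693

3259, 3537, 3815, 4093, 191, 469, 747, 1025, 1303, 1581, 1859, 2137, 2415, 2693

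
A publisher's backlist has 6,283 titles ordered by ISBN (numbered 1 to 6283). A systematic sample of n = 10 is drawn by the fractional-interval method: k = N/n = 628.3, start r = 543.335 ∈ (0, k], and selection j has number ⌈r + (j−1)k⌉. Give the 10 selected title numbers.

544, 1172, 1800, 2429, 3057, 3685, 4314, 4942, 5570, 6199

j=1: r + 0k = 543.335 → ⌈·⌉ = 544
j=2: r + 1k = 1171.635 → ⌈·⌉ = 1172
j=3: r + 2k = 1799.935 → ⌈·⌉ = 1800
j=4: r + 3k = 2428.235 → ⌈·⌉ = 2429
j=5: r + 4k = 3056.535 → ⌈·⌉ = 3057
j=6: r + 5k = 3684.835 → ⌈·⌉ = 3685
j=7: r + 6k = 4313.135 → ⌈·⌉ = 4314
j=8: r + 7k = 4941.435 → ⌈·⌉ = 4942
j=9: r + 8k = 5569.735 → ⌈·⌉ = 5570
j=10: r + 9k = 6198.035 → ⌈·⌉ = 6199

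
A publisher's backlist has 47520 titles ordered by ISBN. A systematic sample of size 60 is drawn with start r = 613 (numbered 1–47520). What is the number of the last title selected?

47341

k = 47520/60 = 792
60th selection = r + (60−1)·k = 613 + 59×792 = 613 + 46728 = 47341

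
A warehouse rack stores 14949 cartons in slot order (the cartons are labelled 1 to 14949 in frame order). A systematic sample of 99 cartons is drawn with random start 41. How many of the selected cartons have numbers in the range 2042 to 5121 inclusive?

20

k = 14949/99 = 151
First selection ≥ 2042: 41 + ⌈(2042−41)/151⌉·151 = 41 + 14×151 = 2155
Last selection ≤ 5121: 41 + ⌊(5121−41)/151⌋·151 = 41 + 33×151 = 5024
Count = 33 − 14 + 1 = 20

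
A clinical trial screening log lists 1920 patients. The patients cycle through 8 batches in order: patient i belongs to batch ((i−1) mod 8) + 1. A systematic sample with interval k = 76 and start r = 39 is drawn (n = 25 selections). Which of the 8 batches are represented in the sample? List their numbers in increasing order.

Consecutive selections differ by k = 76, so their batch numbers differ by 76 mod 8 = 4.
gcd(76, 8) = 4, so the sample visits 8/4 = 2 distinct residues mod 8.
Start 39 is batch 7; the batches hit are 3, 7.

3, 7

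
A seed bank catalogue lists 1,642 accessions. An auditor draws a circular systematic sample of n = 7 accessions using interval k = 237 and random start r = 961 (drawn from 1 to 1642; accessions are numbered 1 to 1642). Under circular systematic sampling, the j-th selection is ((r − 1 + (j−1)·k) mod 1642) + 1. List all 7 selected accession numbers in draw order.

Selection 1: 961
Selection 2: 961 + 237 = 1198
Selection 3: 1198 + 237 = 1435
Selection 4: 1435 + 237 = 1672 → 1672 − 1642 = 30
Selection 5: 30 + 237 = 267
Selection 6: 267 + 237 = 504
Selection 7: 504 + 237 = 741

961, 1198, 1435, 30, 267, 504, 741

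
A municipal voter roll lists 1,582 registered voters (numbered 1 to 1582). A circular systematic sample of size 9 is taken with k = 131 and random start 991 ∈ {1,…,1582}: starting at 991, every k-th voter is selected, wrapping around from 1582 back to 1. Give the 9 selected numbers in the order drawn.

Selection 1: 991
Selection 2: 991 + 131 = 1122
Selection 3: 1122 + 131 = 1253
Selection 4: 1253 + 131 = 1384
Selection 5: 1384 + 131 = 1515
Selection 6: 1515 + 131 = 1646 → 1646 − 1582 = 64
Selection 7: 64 + 131 = 195
Selection 8: 195 + 131 = 326
Selection 9: 326 + 131 = 457

991, 1122, 1253, 1384, 1515, 64, 195, 326, 457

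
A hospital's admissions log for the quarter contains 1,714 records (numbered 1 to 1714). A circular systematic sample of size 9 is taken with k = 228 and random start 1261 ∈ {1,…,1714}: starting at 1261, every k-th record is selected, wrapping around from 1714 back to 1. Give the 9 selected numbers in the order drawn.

1261, 1489, 3, 231, 459, 687, 915, 1143, 1371

Selection 1: 1261
Selection 2: 1261 + 228 = 1489
Selection 3: 1489 + 228 = 1717 → 1717 − 1714 = 3
Selection 4: 3 + 228 = 231
Selection 5: 231 + 228 = 459
Selection 6: 459 + 228 = 687
Selection 7: 687 + 228 = 915
Selection 8: 915 + 228 = 1143
Selection 9: 1143 + 228 = 1371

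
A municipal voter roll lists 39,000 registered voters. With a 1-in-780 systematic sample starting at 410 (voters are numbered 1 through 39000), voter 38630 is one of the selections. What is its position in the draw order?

50

k = 780
position = (38630 − 410)/780 + 1 = 38220/780 + 1 = 49 + 1 = 50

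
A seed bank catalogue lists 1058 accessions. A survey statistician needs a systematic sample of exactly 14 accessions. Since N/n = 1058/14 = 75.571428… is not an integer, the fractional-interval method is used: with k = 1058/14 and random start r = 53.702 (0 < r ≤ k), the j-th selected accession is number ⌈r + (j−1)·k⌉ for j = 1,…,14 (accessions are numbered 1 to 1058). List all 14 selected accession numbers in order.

j=1: r + 0k = 53.702 → ⌈·⌉ = 54
j=2: r + 1k = 129.273428… → ⌈·⌉ = 130
j=3: r + 2k = 204.844857… → ⌈·⌉ = 205
j=4: r + 3k = 280.416285… → ⌈·⌉ = 281
j=5: r + 4k = 355.987714… → ⌈·⌉ = 356
j=6: r + 5k = 431.559142… → ⌈·⌉ = 432
j=7: r + 6k = 507.130571… → ⌈·⌉ = 508
j=8: r + 7k = 582.702 → ⌈·⌉ = 583
j=9: r + 8k = 658.273428… → ⌈·⌉ = 659
j=10: r + 9k = 733.844857… → ⌈·⌉ = 734
j=11: r + 10k = 809.416285… → ⌈·⌉ = 810
j=12: r + 11k = 884.987714… → ⌈·⌉ = 885
j=13: r + 12k = 960.559142… → ⌈·⌉ = 961
j=14: r + 13k = 1036.130571… → ⌈·⌉ = 1037

54, 130, 205, 281, 356, 432, 508, 583, 659, 734, 810, 885, 961, 1037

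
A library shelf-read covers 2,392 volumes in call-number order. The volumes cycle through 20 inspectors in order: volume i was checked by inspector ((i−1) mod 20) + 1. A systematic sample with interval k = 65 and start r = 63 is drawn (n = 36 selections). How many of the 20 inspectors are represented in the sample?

Consecutive selections differ by k = 65, so their inspector numbers differ by 65 mod 20 = 5.
gcd(65, 20) = 5, so the sample visits 20/5 = 4 distinct residues mod 20.
Start 63 is inspector 3; the inspectors hit are 3, 8, 13, 18.

4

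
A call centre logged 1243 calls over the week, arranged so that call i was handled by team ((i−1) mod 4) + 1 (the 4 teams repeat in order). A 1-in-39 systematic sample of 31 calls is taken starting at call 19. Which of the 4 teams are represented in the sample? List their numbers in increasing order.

1, 2, 3, 4

Consecutive selections differ by k = 39, so their team numbers differ by 39 mod 4 = 3.
gcd(39, 4) = 1, so the sample visits 4/1 = 4 distinct residues mod 4.
Start 19 is team 3; the teams hit are 1, 2, 3, 4.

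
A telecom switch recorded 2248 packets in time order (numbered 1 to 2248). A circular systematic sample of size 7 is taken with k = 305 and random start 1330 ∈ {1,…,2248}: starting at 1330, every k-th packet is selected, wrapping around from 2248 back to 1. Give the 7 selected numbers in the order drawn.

Selection 1: 1330
Selection 2: 1330 + 305 = 1635
Selection 3: 1635 + 305 = 1940
Selection 4: 1940 + 305 = 2245
Selection 5: 2245 + 305 = 2550 → 2550 − 2248 = 302
Selection 6: 302 + 305 = 607
Selection 7: 607 + 305 = 912

1330, 1635, 1940, 2245, 302, 607, 912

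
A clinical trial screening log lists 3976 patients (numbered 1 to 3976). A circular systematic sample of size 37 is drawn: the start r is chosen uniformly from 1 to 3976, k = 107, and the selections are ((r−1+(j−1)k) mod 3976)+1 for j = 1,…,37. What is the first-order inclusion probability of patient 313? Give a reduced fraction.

For each position j, as r ranges over 1…3976 the j-th selection hits every patient exactly once, so patient 313 is selected for exactly 37 of the 3976 starts.
Inclusion probability = 37/3976.

37/3976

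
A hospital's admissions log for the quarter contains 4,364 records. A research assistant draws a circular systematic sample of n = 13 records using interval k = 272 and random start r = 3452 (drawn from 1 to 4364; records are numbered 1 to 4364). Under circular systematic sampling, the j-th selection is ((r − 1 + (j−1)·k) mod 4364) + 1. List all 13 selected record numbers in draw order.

3452, 3724, 3996, 4268, 176, 448, 720, 992, 1264, 1536, 1808, 2080, 2352

Selection 1: 3452
Selection 2: 3452 + 272 = 3724
Selection 3: 3724 + 272 = 3996
Selection 4: 3996 + 272 = 4268
Selection 5: 4268 + 272 = 4540 → 4540 − 4364 = 176
Selection 6: 176 + 272 = 448
Selection 7: 448 + 272 = 720
Selection 8: 720 + 272 = 992
Selection 9: 992 + 272 = 1264
Selection 10: 1264 + 272 = 1536
Selection 11: 1536 + 272 = 1808
Selection 12: 1808 + 272 = 2080
Selection 13: 2080 + 272 = 2352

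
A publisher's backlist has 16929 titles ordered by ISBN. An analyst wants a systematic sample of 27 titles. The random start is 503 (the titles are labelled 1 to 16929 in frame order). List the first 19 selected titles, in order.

k = N/n = 16929/27 = 627
title 1: 503
title 2: 503 + 627 = 1130
title 3: 1130 + 627 = 1757
title 4: 1757 + 627 = 2384
title 5: 2384 + 627 = 3011
title 6: 3011 + 627 = 3638
title 7: 3638 + 627 = 4265
title 8: 4265 + 627 = 4892
title 9: 4892 + 627 = 5519
title 10: 5519 + 627 = 6146
title 11: 6146 + 627 = 6773
title 12: 6773 + 627 = 7400
title 13: 7400 + 627 = 8027
title 14: 8027 + 627 = 8654
title 15: 8654 + 627 = 9281
title 16: 9281 + 627 = 9908
title 17: 9908 + 627 = 10535
title 18: 10535 + 627 = 11162
title 19: 11162 + 627 = 11789

503, 1130, 1757, 2384, 3011, 3638, 4265, 4892, 5519, 6146, 6773, 7400, 8027, 8654, 9281, 9908, 10535, 11162, 11789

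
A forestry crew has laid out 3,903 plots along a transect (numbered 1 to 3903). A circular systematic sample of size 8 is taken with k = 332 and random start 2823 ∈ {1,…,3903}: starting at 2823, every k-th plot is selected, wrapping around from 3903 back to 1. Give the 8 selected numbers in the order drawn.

Selection 1: 2823
Selection 2: 2823 + 332 = 3155
Selection 3: 3155 + 332 = 3487
Selection 4: 3487 + 332 = 3819
Selection 5: 3819 + 332 = 4151 → 4151 − 3903 = 248
Selection 6: 248 + 332 = 580
Selection 7: 580 + 332 = 912
Selection 8: 912 + 332 = 1244

2823, 3155, 3487, 3819, 248, 580, 912, 1244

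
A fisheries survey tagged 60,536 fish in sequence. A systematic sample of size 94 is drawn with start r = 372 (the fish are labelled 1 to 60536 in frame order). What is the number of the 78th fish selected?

49960

k = 60536/94 = 644
78th selection = r + (78−1)·k = 372 + 77×644 = 372 + 49588 = 49960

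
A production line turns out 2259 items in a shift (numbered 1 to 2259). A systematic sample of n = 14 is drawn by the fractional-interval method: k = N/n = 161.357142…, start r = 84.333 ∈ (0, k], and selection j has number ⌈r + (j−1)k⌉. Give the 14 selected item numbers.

j=1: r + 0k = 84.333 → ⌈·⌉ = 85
j=2: r + 1k = 245.690142… → ⌈·⌉ = 246
j=3: r + 2k = 407.047285… → ⌈·⌉ = 408
j=4: r + 3k = 568.404428… → ⌈·⌉ = 569
j=5: r + 4k = 729.761571… → ⌈·⌉ = 730
j=6: r + 5k = 891.118714… → ⌈·⌉ = 892
j=7: r + 6k = 1052.475857… → ⌈·⌉ = 1053
j=8: r + 7k = 1213.833 → ⌈·⌉ = 1214
j=9: r + 8k = 1375.190142… → ⌈·⌉ = 1376
j=10: r + 9k = 1536.547285… → ⌈·⌉ = 1537
j=11: r + 10k = 1697.904428… → ⌈·⌉ = 1698
j=12: r + 11k = 1859.261571… → ⌈·⌉ = 1860
j=13: r + 12k = 2020.618714… → ⌈·⌉ = 2021
j=14: r + 13k = 2181.975857… → ⌈·⌉ = 2182

85, 246, 408, 569, 730, 892, 1053, 1214, 1376, 1537, 1698, 1860, 2021, 2182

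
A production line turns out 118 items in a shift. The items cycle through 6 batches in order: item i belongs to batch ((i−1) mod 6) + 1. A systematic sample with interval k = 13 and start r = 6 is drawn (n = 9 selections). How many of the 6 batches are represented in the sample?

6

Consecutive selections differ by k = 13, so their batch numbers differ by 13 mod 6 = 1.
gcd(13, 6) = 1, so the sample visits 6/1 = 6 distinct residues mod 6.
Start 6 is batch 6; the batches hit are 1, 2, 3, 4, 5, 6.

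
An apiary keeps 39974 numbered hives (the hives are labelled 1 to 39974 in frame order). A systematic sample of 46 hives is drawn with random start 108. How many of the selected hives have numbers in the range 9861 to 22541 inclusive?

14

k = 39974/46 = 869
First selection ≥ 9861: 108 + ⌈(9861−108)/869⌉·869 = 108 + 12×869 = 10536
Last selection ≤ 22541: 108 + ⌊(22541−108)/869⌋·869 = 108 + 25×869 = 21833
Count = 25 − 12 + 1 = 14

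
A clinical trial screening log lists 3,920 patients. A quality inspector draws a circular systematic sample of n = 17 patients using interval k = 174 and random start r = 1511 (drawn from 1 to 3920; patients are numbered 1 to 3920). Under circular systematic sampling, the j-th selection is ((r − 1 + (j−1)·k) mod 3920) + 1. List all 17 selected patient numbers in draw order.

1511, 1685, 1859, 2033, 2207, 2381, 2555, 2729, 2903, 3077, 3251, 3425, 3599, 3773, 27, 201, 375

Selection 1: 1511
Selection 2: 1511 + 174 = 1685
Selection 3: 1685 + 174 = 1859
Selection 4: 1859 + 174 = 2033
Selection 5: 2033 + 174 = 2207
Selection 6: 2207 + 174 = 2381
Selection 7: 2381 + 174 = 2555
Selection 8: 2555 + 174 = 2729
Selection 9: 2729 + 174 = 2903
Selection 10: 2903 + 174 = 3077
Selection 11: 3077 + 174 = 3251
Selection 12: 3251 + 174 = 3425
Selection 13: 3425 + 174 = 3599
Selection 14: 3599 + 174 = 3773
Selection 15: 3773 + 174 = 3947 → 3947 − 3920 = 27
Selection 16: 27 + 174 = 201
Selection 17: 201 + 174 = 375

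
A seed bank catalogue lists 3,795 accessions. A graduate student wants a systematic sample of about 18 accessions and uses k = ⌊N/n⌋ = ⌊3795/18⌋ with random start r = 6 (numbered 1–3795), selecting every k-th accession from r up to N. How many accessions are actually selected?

k = ⌊3795/18⌋ = 210
Achieved size = ⌊(3795 − 6)/210⌋ + 1 = ⌊3789/210⌋ + 1 = 18 + 1 = 19
(last selection: 6 + 18×210 = 3786 ≤ 3795; next would be 3996 > 3795)

19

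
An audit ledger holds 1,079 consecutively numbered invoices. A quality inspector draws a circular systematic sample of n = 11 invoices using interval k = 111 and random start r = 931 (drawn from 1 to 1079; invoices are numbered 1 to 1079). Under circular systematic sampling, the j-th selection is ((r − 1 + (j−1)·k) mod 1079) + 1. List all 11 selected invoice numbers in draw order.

931, 1042, 74, 185, 296, 407, 518, 629, 740, 851, 962

Selection 1: 931
Selection 2: 931 + 111 = 1042
Selection 3: 1042 + 111 = 1153 → 1153 − 1079 = 74
Selection 4: 74 + 111 = 185
Selection 5: 185 + 111 = 296
Selection 6: 296 + 111 = 407
Selection 7: 407 + 111 = 518
Selection 8: 518 + 111 = 629
Selection 9: 629 + 111 = 740
Selection 10: 740 + 111 = 851
Selection 11: 851 + 111 = 962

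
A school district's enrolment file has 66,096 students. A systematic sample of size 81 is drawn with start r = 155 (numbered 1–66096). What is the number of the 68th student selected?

54827

k = 66096/81 = 816
68th selection = r + (68−1)·k = 155 + 67×816 = 155 + 54672 = 54827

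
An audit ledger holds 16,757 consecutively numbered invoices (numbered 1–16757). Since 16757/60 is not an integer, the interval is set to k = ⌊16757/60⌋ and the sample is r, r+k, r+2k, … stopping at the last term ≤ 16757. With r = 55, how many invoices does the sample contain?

k = ⌊16757/60⌋ = 279
Achieved size = ⌊(16757 − 55)/279⌋ + 1 = ⌊16702/279⌋ + 1 = 59 + 1 = 60
(last selection: 55 + 59×279 = 16516 ≤ 16757; next would be 16795 > 16757)

60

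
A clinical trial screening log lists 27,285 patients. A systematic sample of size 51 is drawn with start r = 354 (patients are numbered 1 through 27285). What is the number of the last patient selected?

k = 27285/51 = 535
51st selection = r + (51−1)·k = 354 + 50×535 = 354 + 26750 = 27104

27104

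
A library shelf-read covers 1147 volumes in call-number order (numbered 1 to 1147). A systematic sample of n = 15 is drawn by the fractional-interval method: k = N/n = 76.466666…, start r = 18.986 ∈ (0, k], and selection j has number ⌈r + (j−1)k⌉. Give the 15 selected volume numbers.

19, 96, 172, 249, 325, 402, 478, 555, 631, 708, 784, 861, 937, 1014, 1090

j=1: r + 0k = 18.986 → ⌈·⌉ = 19
j=2: r + 1k = 95.452666… → ⌈·⌉ = 96
j=3: r + 2k = 171.919333… → ⌈·⌉ = 172
j=4: r + 3k = 248.386 → ⌈·⌉ = 249
j=5: r + 4k = 324.852666… → ⌈·⌉ = 325
j=6: r + 5k = 401.319333… → ⌈·⌉ = 402
j=7: r + 6k = 477.786 → ⌈·⌉ = 478
j=8: r + 7k = 554.252666… → ⌈·⌉ = 555
j=9: r + 8k = 630.719333… → ⌈·⌉ = 631
j=10: r + 9k = 707.186 → ⌈·⌉ = 708
j=11: r + 10k = 783.652666… → ⌈·⌉ = 784
j=12: r + 11k = 860.119333… → ⌈·⌉ = 861
j=13: r + 12k = 936.586 → ⌈·⌉ = 937
j=14: r + 13k = 1013.052666… → ⌈·⌉ = 1014
j=15: r + 14k = 1089.519333… → ⌈·⌉ = 1090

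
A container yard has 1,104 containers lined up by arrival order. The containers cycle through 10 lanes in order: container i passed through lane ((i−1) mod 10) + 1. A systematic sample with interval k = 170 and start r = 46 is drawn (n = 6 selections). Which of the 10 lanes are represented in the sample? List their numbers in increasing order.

6

Consecutive selections differ by k = 170, so their lane numbers differ by 170 mod 10 = 0.
gcd(170, 10) = 10, so the sample visits 10/10 = 1 distinct residues mod 10.
Start 46 is lane 6; the lanes hit are 6.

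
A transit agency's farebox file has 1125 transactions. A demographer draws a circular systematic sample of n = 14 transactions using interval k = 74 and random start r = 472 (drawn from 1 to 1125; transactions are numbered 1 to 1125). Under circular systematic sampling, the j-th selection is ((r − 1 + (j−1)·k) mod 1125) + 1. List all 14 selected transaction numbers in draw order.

Selection 1: 472
Selection 2: 472 + 74 = 546
Selection 3: 546 + 74 = 620
Selection 4: 620 + 74 = 694
Selection 5: 694 + 74 = 768
Selection 6: 768 + 74 = 842
Selection 7: 842 + 74 = 916
Selection 8: 916 + 74 = 990
Selection 9: 990 + 74 = 1064
Selection 10: 1064 + 74 = 1138 → 1138 − 1125 = 13
Selection 11: 13 + 74 = 87
Selection 12: 87 + 74 = 161
Selection 13: 161 + 74 = 235
Selection 14: 235 + 74 = 309

472, 546, 620, 694, 768, 842, 916, 990, 1064, 13, 87, 161, 235, 309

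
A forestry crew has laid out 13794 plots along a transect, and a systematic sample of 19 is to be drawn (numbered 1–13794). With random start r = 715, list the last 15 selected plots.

3619, 4345, 5071, 5797, 6523, 7249, 7975, 8701, 9427, 10153, 10879, 11605, 12331, 13057, 13783

k = N/n = 13794/19 = 726
5th selection = 715 + 4×726 = 3619
6th: 3619 + 726 = 4345
7th: 4345 + 726 = 5071
8th: 5071 + 726 = 5797
9th: 5797 + 726 = 6523
10th: 6523 + 726 = 7249
11th: 7249 + 726 = 7975
12th: 7975 + 726 = 8701
13th: 8701 + 726 = 9427
14th: 9427 + 726 = 10153
15th: 10153 + 726 = 10879
16th: 10879 + 726 = 11605
17th: 11605 + 726 = 12331
18th: 12331 + 726 = 13057
19th: 13057 + 726 = 13783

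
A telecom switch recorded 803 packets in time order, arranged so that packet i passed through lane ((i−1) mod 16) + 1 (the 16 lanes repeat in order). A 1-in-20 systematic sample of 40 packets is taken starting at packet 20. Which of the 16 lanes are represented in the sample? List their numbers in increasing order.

4, 8, 12, 16

Consecutive selections differ by k = 20, so their lane numbers differ by 20 mod 16 = 4.
gcd(20, 16) = 4, so the sample visits 16/4 = 4 distinct residues mod 16.
Start 20 is lane 4; the lanes hit are 4, 8, 12, 16.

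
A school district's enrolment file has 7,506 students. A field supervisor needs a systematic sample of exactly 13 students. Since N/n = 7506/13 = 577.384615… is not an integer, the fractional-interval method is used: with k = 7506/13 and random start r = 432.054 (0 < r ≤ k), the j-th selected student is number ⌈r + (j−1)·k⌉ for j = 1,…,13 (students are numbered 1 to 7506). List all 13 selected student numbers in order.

433, 1010, 1587, 2165, 2742, 3319, 3897, 4474, 5052, 5629, 6206, 6784, 7361

j=1: r + 0k = 432.054 → ⌈·⌉ = 433
j=2: r + 1k = 1009.438615… → ⌈·⌉ = 1010
j=3: r + 2k = 1586.823230… → ⌈·⌉ = 1587
j=4: r + 3k = 2164.207846… → ⌈·⌉ = 2165
j=5: r + 4k = 2741.592461… → ⌈·⌉ = 2742
j=6: r + 5k = 3318.977076… → ⌈·⌉ = 3319
j=7: r + 6k = 3896.361692… → ⌈·⌉ = 3897
j=8: r + 7k = 4473.746307… → ⌈·⌉ = 4474
j=9: r + 8k = 5051.130923… → ⌈·⌉ = 5052
j=10: r + 9k = 5628.515538… → ⌈·⌉ = 5629
j=11: r + 10k = 6205.900153… → ⌈·⌉ = 6206
j=12: r + 11k = 6783.284769… → ⌈·⌉ = 6784
j=13: r + 12k = 7360.669384… → ⌈·⌉ = 7361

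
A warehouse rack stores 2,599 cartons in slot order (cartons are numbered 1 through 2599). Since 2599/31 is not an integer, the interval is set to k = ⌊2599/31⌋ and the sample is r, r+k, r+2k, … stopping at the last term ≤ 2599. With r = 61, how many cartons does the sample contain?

k = ⌊2599/31⌋ = 83
Achieved size = ⌊(2599 − 61)/83⌋ + 1 = ⌊2538/83⌋ + 1 = 30 + 1 = 31
(last selection: 61 + 30×83 = 2551 ≤ 2599; next would be 2634 > 2599)

31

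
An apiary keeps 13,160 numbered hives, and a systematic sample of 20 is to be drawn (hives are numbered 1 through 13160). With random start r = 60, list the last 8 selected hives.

7956, 8614, 9272, 9930, 10588, 11246, 11904, 12562

k = N/n = 13160/20 = 658
13th selection = 60 + 12×658 = 7956
14th: 7956 + 658 = 8614
15th: 8614 + 658 = 9272
16th: 9272 + 658 = 9930
17th: 9930 + 658 = 10588
18th: 10588 + 658 = 11246
19th: 11246 + 658 = 11904
20th: 11904 + 658 = 12562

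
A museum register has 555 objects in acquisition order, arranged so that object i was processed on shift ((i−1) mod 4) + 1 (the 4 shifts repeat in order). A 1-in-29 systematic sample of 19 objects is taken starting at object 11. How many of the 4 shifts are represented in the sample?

Consecutive selections differ by k = 29, so their shift numbers differ by 29 mod 4 = 1.
gcd(29, 4) = 1, so the sample visits 4/1 = 4 distinct residues mod 4.
Start 11 is shift 3; the shifts hit are 1, 2, 3, 4.

4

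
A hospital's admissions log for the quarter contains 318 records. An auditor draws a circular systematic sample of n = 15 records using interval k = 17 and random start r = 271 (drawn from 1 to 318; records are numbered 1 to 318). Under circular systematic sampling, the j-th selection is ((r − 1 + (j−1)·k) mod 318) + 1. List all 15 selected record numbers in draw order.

Selection 1: 271
Selection 2: 271 + 17 = 288
Selection 3: 288 + 17 = 305
Selection 4: 305 + 17 = 322 → 322 − 318 = 4
Selection 5: 4 + 17 = 21
Selection 6: 21 + 17 = 38
Selection 7: 38 + 17 = 55
Selection 8: 55 + 17 = 72
Selection 9: 72 + 17 = 89
Selection 10: 89 + 17 = 106
Selection 11: 106 + 17 = 123
Selection 12: 123 + 17 = 140
Selection 13: 140 + 17 = 157
Selection 14: 157 + 17 = 174
Selection 15: 174 + 17 = 191

271, 288, 305, 4, 21, 38, 55, 72, 89, 106, 123, 140, 157, 174, 191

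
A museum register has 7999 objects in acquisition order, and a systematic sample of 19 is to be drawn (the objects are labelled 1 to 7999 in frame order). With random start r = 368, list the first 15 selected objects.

k = N/n = 7999/19 = 421
object 1: 368
object 2: 368 + 421 = 789
object 3: 789 + 421 = 1210
object 4: 1210 + 421 = 1631
object 5: 1631 + 421 = 2052
object 6: 2052 + 421 = 2473
object 7: 2473 + 421 = 2894
object 8: 2894 + 421 = 3315
object 9: 3315 + 421 = 3736
object 10: 3736 + 421 = 4157
object 11: 4157 + 421 = 4578
object 12: 4578 + 421 = 4999
object 13: 4999 + 421 = 5420
object 14: 5420 + 421 = 5841
object 15: 5841 + 421 = 6262

368, 789, 1210, 1631, 2052, 2473, 2894, 3315, 3736, 4157, 4578, 4999, 5420, 5841, 6262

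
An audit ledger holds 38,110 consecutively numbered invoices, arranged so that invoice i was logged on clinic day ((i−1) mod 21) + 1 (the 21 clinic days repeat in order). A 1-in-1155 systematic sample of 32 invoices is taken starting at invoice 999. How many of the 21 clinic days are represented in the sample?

1

Consecutive selections differ by k = 1155, so their clinic day numbers differ by 1155 mod 21 = 0.
gcd(1155, 21) = 21, so the sample visits 21/21 = 1 distinct residues mod 21.
Start 999 is clinic day 12; the clinic days hit are 12.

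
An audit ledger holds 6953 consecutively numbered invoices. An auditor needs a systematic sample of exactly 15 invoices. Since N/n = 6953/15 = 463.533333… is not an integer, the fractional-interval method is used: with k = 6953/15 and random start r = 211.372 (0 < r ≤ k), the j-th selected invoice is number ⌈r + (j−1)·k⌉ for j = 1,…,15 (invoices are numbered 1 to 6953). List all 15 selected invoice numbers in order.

212, 675, 1139, 1602, 2066, 2530, 2993, 3457, 3920, 4384, 4847, 5311, 5774, 6238, 6701

j=1: r + 0k = 211.372 → ⌈·⌉ = 212
j=2: r + 1k = 674.905333… → ⌈·⌉ = 675
j=3: r + 2k = 1138.438666… → ⌈·⌉ = 1139
j=4: r + 3k = 1601.972 → ⌈·⌉ = 1602
j=5: r + 4k = 2065.505333… → ⌈·⌉ = 2066
j=6: r + 5k = 2529.038666… → ⌈·⌉ = 2530
j=7: r + 6k = 2992.572 → ⌈·⌉ = 2993
j=8: r + 7k = 3456.105333… → ⌈·⌉ = 3457
j=9: r + 8k = 3919.638666… → ⌈·⌉ = 3920
j=10: r + 9k = 4383.172 → ⌈·⌉ = 4384
j=11: r + 10k = 4846.705333… → ⌈·⌉ = 4847
j=12: r + 11k = 5310.238666… → ⌈·⌉ = 5311
j=13: r + 12k = 5773.772 → ⌈·⌉ = 5774
j=14: r + 13k = 6237.305333… → ⌈·⌉ = 6238
j=15: r + 14k = 6700.838666… → ⌈·⌉ = 6701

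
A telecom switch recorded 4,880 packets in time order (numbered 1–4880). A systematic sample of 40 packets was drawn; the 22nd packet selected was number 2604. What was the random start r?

k = 4880/40 = 122
r = 2604 − (22−1)×122 = 2604 − 2562 = 42

42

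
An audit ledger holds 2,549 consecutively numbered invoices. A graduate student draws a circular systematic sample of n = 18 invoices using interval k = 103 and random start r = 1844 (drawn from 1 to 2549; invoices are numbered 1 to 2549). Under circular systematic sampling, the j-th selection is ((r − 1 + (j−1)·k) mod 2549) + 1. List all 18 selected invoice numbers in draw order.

1844, 1947, 2050, 2153, 2256, 2359, 2462, 16, 119, 222, 325, 428, 531, 634, 737, 840, 943, 1046

Selection 1: 1844
Selection 2: 1844 + 103 = 1947
Selection 3: 1947 + 103 = 2050
Selection 4: 2050 + 103 = 2153
Selection 5: 2153 + 103 = 2256
Selection 6: 2256 + 103 = 2359
Selection 7: 2359 + 103 = 2462
Selection 8: 2462 + 103 = 2565 → 2565 − 2549 = 16
Selection 9: 16 + 103 = 119
Selection 10: 119 + 103 = 222
Selection 11: 222 + 103 = 325
Selection 12: 325 + 103 = 428
Selection 13: 428 + 103 = 531
Selection 14: 531 + 103 = 634
Selection 15: 634 + 103 = 737
Selection 16: 737 + 103 = 840
Selection 17: 840 + 103 = 943
Selection 18: 943 + 103 = 1046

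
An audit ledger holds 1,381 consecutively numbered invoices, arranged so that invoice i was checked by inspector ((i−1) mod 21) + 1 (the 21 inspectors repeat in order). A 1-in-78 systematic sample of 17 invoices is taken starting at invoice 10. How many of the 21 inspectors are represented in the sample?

7

Consecutive selections differ by k = 78, so their inspector numbers differ by 78 mod 21 = 15.
gcd(78, 21) = 3, so the sample visits 21/3 = 7 distinct residues mod 21.
Start 10 is inspector 10; the inspectors hit are 1, 4, 7, 10, 13, 16, 19.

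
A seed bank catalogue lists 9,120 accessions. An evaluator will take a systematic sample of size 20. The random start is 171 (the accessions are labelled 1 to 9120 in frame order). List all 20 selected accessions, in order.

171, 627, 1083, 1539, 1995, 2451, 2907, 3363, 3819, 4275, 4731, 5187, 5643, 6099, 6555, 7011, 7467, 7923, 8379, 8835

k = N/n = 9120/20 = 456
accession 1: 171
accession 2: 171 + 456 = 627
accession 3: 627 + 456 = 1083
accession 4: 1083 + 456 = 1539
accession 5: 1539 + 456 = 1995
accession 6: 1995 + 456 = 2451
accession 7: 2451 + 456 = 2907
accession 8: 2907 + 456 = 3363
accession 9: 3363 + 456 = 3819
accession 10: 3819 + 456 = 4275
accession 11: 4275 + 456 = 4731
accession 12: 4731 + 456 = 5187
accession 13: 5187 + 456 = 5643
accession 14: 5643 + 456 = 6099
accession 15: 6099 + 456 = 6555
accession 16: 6555 + 456 = 7011
accession 17: 7011 + 456 = 7467
accession 18: 7467 + 456 = 7923
accession 19: 7923 + 456 = 8379
accession 20: 8379 + 456 = 8835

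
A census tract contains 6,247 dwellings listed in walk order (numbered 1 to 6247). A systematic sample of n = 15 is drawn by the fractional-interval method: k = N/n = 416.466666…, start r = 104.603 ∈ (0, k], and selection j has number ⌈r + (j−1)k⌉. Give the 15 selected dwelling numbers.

j=1: r + 0k = 104.603 → ⌈·⌉ = 105
j=2: r + 1k = 521.069666… → ⌈·⌉ = 522
j=3: r + 2k = 937.536333… → ⌈·⌉ = 938
j=4: r + 3k = 1354.003 → ⌈·⌉ = 1355
j=5: r + 4k = 1770.469666… → ⌈·⌉ = 1771
j=6: r + 5k = 2186.936333… → ⌈·⌉ = 2187
j=7: r + 6k = 2603.403 → ⌈·⌉ = 2604
j=8: r + 7k = 3019.869666… → ⌈·⌉ = 3020
j=9: r + 8k = 3436.336333… → ⌈·⌉ = 3437
j=10: r + 9k = 3852.803 → ⌈·⌉ = 3853
j=11: r + 10k = 4269.269666… → ⌈·⌉ = 4270
j=12: r + 11k = 4685.736333… → ⌈·⌉ = 4686
j=13: r + 12k = 5102.203 → ⌈·⌉ = 5103
j=14: r + 13k = 5518.669666… → ⌈·⌉ = 5519
j=15: r + 14k = 5935.136333… → ⌈·⌉ = 5936

105, 522, 938, 1355, 1771, 2187, 2604, 3020, 3437, 3853, 4270, 4686, 5103, 5519, 5936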